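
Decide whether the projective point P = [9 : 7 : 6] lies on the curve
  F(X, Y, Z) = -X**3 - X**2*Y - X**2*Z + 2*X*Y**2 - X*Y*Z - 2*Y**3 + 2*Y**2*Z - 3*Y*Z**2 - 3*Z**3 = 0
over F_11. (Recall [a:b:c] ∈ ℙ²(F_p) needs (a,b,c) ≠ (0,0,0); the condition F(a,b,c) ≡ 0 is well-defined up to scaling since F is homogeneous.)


F(9,7,6) ≡ 3 (mod 11); P is NOT on the curve.

Evaluate F(9, 7, 6) term-by-term (mod 11).
  -X**3 ↦ -1·729·1·1 = -729
  -X**2*Y ↦ -1·81·7·1 = -567
  -X**2*Z ↦ -1·81·1·6 = -486
  2*X*Y**2 ↦ 2·9·49·1 = 882
  -X*Y*Z ↦ -1·9·7·6 = -378
  -2*Y**3 ↦ -2·1·343·1 = -686
  2*Y**2*Z ↦ 2·1·49·6 = 588
  -3*Y*Z**2 ↦ -3·1·7·36 = -756
  -3*Z**3 ↦ -3·1·1·216 = -648
Sum: F(9, 7, 6) = (-729) + (-567) + (-486) + (882) + (-378) + (-686) + (588) + (-756) + (-648) = -2780.
Reducing mod 11: -2780 ≡ 3 (mod 11).
Since F(a, b, c) ≡ 3 ≠ 0 (mod 11), P does NOT lie on the curve.


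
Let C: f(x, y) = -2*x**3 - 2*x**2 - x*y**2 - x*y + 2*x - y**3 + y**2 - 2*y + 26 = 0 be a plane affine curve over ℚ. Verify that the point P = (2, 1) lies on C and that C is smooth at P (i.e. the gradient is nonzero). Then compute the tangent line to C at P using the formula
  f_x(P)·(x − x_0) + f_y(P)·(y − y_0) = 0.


Tangent line at P: -32*x - 9*y + 73 = 0.

Step 1: f(2, 1) = 0, so P lies on C.
Step 2: partial derivatives
  f_x(x, y) = -6*x**2 - 4*x - y**2 - y + 2, f_y(x, y) = -2*x*y - x - 3*y**2 + 2*y - 2.
  f_x(P) = -32, f_y(P) = -9 (gradient nonzero, so P is smooth).
Step 3: tangent line at P: -32·(x − 2) + -9·(y − 1) = 0.
Expanding: -32*x - 9*y + 73 = 0.


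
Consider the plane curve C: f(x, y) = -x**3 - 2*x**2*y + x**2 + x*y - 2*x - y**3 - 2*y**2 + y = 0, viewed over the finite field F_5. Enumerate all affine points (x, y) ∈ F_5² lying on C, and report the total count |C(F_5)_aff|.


Affine F_5-points: {(0, 0), (1, 1), (4, 4)}; count = 3.

For each of the 25 pairs (x, y) ∈ F_5², evaluate f(x, y) mod 5. Record the zeros.
  x = 0: [0↦0, 1↦3, 2↦1, 3↦3, 4↦3]  zeros at y ∈ {0}
  x = 1: [0↦3, 1↦0, 2↦2, 3↦3, 4↦2]  zeros at y ∈ {1}
  x = 2: [0↦2, 1↦4, 2↦1, 3↦2, 4↦1]  zeros at y ∈ ∅
  x = 3: [0↦1, 1↦4, 2↦2, 3↦4, 4↦4]  zeros at y ∈ ∅
  x = 4: [0↦4, 1↦4, 2↦4, 3↦3, 4↦0]  zeros at y ∈ {4}
Collecting zeros: affine points = {(0, 0), (1, 1), (4, 4)}.
Total count |C(F_5)_aff| = 3.


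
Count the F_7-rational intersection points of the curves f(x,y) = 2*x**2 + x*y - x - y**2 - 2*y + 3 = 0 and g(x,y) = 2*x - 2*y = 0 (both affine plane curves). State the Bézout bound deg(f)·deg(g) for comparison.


Common zeros: ∅; count = 0; Bézout bound = 2.

deg(f) = 2, deg(g) = 1, so Bézout bound = 2.
Scan x ∈ F_7. For each x, list the y ∈ F_7 with f(x, y) ≡ 0 and those with g(x, y) ≡ 0 (mod 7); the common zeros in that column are the intersection.
  x = 0: f ≡ 0 at y ∈ {1, 4}; g ≡ 0 at y ∈ {0}; common: ∅.
  x = 1: f ≡ 0 at y ∈ ∅; g ≡ 0 at y ∈ {1}; common: ∅.
  x = 2: f ≡ 0 at y ∈ {3, 4}; g ≡ 0 at y ∈ {2}; common: ∅.
  x = 3: f ≡ 0 at y ∈ ∅; g ≡ 0 at y ∈ {3}; common: ∅.
  x = 4: f ≡ 0 at y ∈ {3, 6}; g ≡ 0 at y ∈ {4}; common: ∅.
  x = 5: f ≡ 0 at y ∈ ∅; g ≡ 0 at y ∈ {5}; common: ∅.
  x = 6: f ≡ 0 at y ∈ ∅; g ≡ 0 at y ∈ {6}; common: ∅.
Collecting: common zeros = ∅, so the count is 0.
Comparison with the Bézout bound: 0 ≤ 2 = deg(f)·deg(g), as expected for curves with no common component (the affine F_7-count falls short of the bound because intersections may lie at infinity, over extension fields, or carry multiplicity).


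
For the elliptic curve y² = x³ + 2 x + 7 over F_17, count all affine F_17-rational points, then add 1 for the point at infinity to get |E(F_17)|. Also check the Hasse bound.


Affine points = {(2, 6), (2, 11), (8, 5), (8, 12), (11, 0), (12, 5), (12, 12), (14, 5), (14, 12), (16, 2), (16, 15)}; affine count = 11; |E(F_17)| = 12.

Discriminant check: Δ ∝ 4a³ + 27b² = 4·2³ + 27·7² = 4·8 + 27·49 ≡ 12 (mod 17). Nonzero ⇒ E is nonsingular.
For each x ∈ F_17, compute rhs = x³ + 2·x + 7 mod 17, then count y ∈ F_17 with y² ≡ rhs.
  x = 0: rhs = 7, matching y values: none (0 points).
  x = 1: rhs = 10, matching y values: none (0 points).
  x = 2: rhs = 2, matching y values: 6, 11 (2 points).
  x = 3: rhs = 6, matching y values: none (0 points).
  x = 4: rhs = 11, matching y values: none (0 points).
  x = 5: rhs = 6, matching y values: none (0 points).
  x = 6: rhs = 14, matching y values: none (0 points).
  x = 7: rhs = 7, matching y values: none (0 points).
  x = 8: rhs = 8, matching y values: 5, 12 (2 points).
  x = 9: rhs = 6, matching y values: none (0 points).
  x = 10: rhs = 7, matching y values: none (0 points).
  x = 11: rhs = 0, matching y values: 0 (1 points).
  x = 12: rhs = 8, matching y values: 5, 12 (2 points).
  x = 13: rhs = 3, matching y values: none (0 points).
  x = 14: rhs = 8, matching y values: 5, 12 (2 points).
  x = 15: rhs = 12, matching y values: none (0 points).
  x = 16: rhs = 4, matching y values: 2, 15 (2 points).
Total affine count: 11.
Full point count |E(F_17)| = 11 + 1 = 12.
Hasse bound: |12 − (17+1)| = |-6| = 6 ≤ 2√17 ≈ 8.2462 ✓.


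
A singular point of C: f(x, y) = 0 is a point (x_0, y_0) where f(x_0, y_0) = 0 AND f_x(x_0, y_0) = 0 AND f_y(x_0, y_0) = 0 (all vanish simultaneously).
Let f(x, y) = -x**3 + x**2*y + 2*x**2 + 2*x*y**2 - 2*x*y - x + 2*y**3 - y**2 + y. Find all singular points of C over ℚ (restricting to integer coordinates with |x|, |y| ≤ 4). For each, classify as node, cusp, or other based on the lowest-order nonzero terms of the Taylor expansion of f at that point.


Singular points: {(1, 0)}; classification: node.

Compute partial derivatives:
  f_x = -3*x**2 + 2*x*y + 4*x + 2*y**2 - 2*y - 1.
  f_y = x**2 + 4*x*y - 2*x + 6*y**2 - 2*y + 1.
Scan x_0 ∈ {−4, ..., 4}. For each x_0, f_y(x_0, y) is a polynomial in y; find its integer roots y ∈ {−4, ..., 4}, then test f_x and f at those candidates.
  x = -4: f_y(-4, y) = 6*y**2 - 18*y + 25; no integer root y with |y| ≤ 4.
  x = -3: f_y(-3, y) = 6*y**2 - 14*y + 16; no integer root y with |y| ≤ 4.
  x = -2: f_y(-2, y) = 6*y**2 - 10*y + 9; no integer root y with |y| ≤ 4.
  x = -1: f_y(-1, y) = 6*y**2 - 6*y + 4; no integer root y with |y| ≤ 4.
  x = 0: f_y(0, y) = 6*y**2 - 2*y + 1; no integer root y with |y| ≤ 4.
  x = 1: f_y(1, y) = 6*y**2 + 2*y; vanishes at y ∈ {0}. (1, 0): f_x = 0, f = 0 — SINGULAR.
  x = 2: f_y(2, y) = 6*y**2 + 6*y + 1; no integer root y with |y| ≤ 4.
  x = 3: f_y(3, y) = 6*y**2 + 10*y + 4; vanishes at y ∈ {-1}. (3, -1): f_x = -18 ≠ 0.
  x = 4: f_y(4, y) = 6*y**2 + 14*y + 9; no integer root y with |y| ≤ 4.
Only singular point on the grid: (1, 0).
Classify: substitute x = 1 + u, y = 0 + v and expand: f = -u**3 + u**2*v - u**2 + 2*u*v**2 + 2*v**3 + v**2.
No constant or linear terms (consistent with a singular point). Quadratic part: -u**2 + v**2. Cubic part: -u**3 + u**2*v + 2*u*v**2 + 2*v**3.
The quadratic part v**2 - u**2 = (v − u)(v + u) splits into two distinct linear factors, so there are two distinct tangent lines y − 0 = ±(x − 1) — this is a node (ordinary double point).
Classification: node.


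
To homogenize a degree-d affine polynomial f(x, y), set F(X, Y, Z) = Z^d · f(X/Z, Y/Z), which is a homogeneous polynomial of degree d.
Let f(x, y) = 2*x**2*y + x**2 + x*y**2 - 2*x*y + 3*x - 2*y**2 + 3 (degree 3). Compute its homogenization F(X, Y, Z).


F(X, Y, Z) = 2*X**2*Y + X**2*Z + X*Y**2 - 2*X*Y*Z + 3*X*Z**2 - 2*Y**2*Z + 3*Z**3

deg(f) = 3.
Substitute x = X/Z, y = Y/Z into f, then multiply by Z^3.
  monomial 2·x^2·y^1 ↦ 2·X^2·Y^1·Z^0.
  monomial 1·x^2·y^0 ↦ 1·X^2·Y^0·Z^1.
  monomial 1·x^1·y^2 ↦ 1·X^1·Y^2·Z^0.
  monomial -2·x^1·y^1 ↦ -2·X^1·Y^1·Z^1.
  monomial 3·x^1·y^0 ↦ 3·X^1·Y^0·Z^2.
  monomial -2·x^0·y^2 ↦ -2·X^0·Y^2·Z^1.
  monomial 3·x^0·y^0 ↦ 3·X^0·Y^0·Z^3.
Collecting: F(X, Y, Z) = 2*X**2*Y + X**2*Z + X*Y**2 - 2*X*Y*Z + 3*X*Z**2 - 2*Y**2*Z + 3*Z**3.


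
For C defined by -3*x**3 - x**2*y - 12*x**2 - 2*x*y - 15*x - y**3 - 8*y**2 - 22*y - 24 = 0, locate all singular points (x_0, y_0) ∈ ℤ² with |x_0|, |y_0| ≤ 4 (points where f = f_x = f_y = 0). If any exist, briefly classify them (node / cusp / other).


Singular points: {(-1, -3)}; classification: cusp.

Compute partial derivatives:
  f_x = -9*x**2 - 2*x*y - 24*x - 2*y - 15.
  f_y = -x**2 - 2*x - 3*y**2 - 16*y - 22.
Scan x_0 ∈ {−4, ..., 4}. For each x_0, f_y(x_0, y) is a polynomial in y; find its integer roots y ∈ {−4, ..., 4}, then test f_x and f at those candidates.
  x = -4: f_y(-4, y) = -3*y**2 - 16*y - 30; no integer root y with |y| ≤ 4.
  x = -3: f_y(-3, y) = -3*y**2 - 16*y - 25; no integer root y with |y| ≤ 4.
  x = -2: f_y(-2, y) = -3*y**2 - 16*y - 22; no integer root y with |y| ≤ 4.
  x = -1: f_y(-1, y) = -3*y**2 - 16*y - 21; vanishes at y ∈ {-3}. (-1, -3): f_x = 0, f = 0 — SINGULAR.
  x = 0: f_y(0, y) = -3*y**2 - 16*y - 22; no integer root y with |y| ≤ 4.
  x = 1: f_y(1, y) = -3*y**2 - 16*y - 25; no integer root y with |y| ≤ 4.
  x = 2: f_y(2, y) = -3*y**2 - 16*y - 30; no integer root y with |y| ≤ 4.
  x = 3: f_y(3, y) = -3*y**2 - 16*y - 37; no integer root y with |y| ≤ 4.
  x = 4: f_y(4, y) = -3*y**2 - 16*y - 46; no integer root y with |y| ≤ 4.
Only singular point on the grid: (-1, -3).
Classify: substitute x = -1 + u, y = -3 + v and expand: f = -3*u**3 - u**2*v - v**3 + v**2.
No constant or linear terms (consistent with a singular point). Quadratic part: v**2. Cubic part: -3*u**3 - u**2*v - v**3.
The quadratic part v**2 is a perfect square, so there is a single (double) tangent line v = 0, i.e. y = -3. Restricting the cubic part to that line (v = 0) leaves -3*u**3 ≠ 0, so f is not divisible by v and the branch is v² ≈ 3*u**3 to lowest order — this is a cusp.
Classification: cusp.


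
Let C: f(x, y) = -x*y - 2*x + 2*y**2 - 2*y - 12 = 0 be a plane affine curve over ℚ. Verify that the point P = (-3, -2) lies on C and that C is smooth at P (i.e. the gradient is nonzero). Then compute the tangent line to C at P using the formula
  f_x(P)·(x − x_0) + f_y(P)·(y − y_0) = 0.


Tangent line at P: -7*y - 14 = 0.

Step 1: f(-3, -2) = 0, so P lies on C.
Step 2: partial derivatives
  f_x(x, y) = -y - 2, f_y(x, y) = -x + 4*y - 2.
  f_x(P) = 0, f_y(P) = -7 (gradient nonzero, so P is smooth).
Step 3: tangent line at P: 0·(x − -3) + -7·(y − -2) = 0.
Expanding: -7*y - 14 = 0.


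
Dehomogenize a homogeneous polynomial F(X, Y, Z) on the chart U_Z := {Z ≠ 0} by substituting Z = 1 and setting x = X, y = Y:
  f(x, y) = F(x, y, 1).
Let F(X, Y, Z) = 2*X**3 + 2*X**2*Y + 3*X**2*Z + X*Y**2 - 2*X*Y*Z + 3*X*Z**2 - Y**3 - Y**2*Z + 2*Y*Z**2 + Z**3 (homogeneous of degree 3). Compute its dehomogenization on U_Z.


f(x, y) = 2*x**3 + 2*x**2*y + 3*x**2 + x*y**2 - 2*x*y + 3*x - y**3 - y**2 + 2*y + 1

On U_Z we set Z = 1. Each monomial c·X^i·Y^j·Z^k in F becomes c·x^i·y^j·1^k = c·x^i·y^j.
Substituting Z = 1: F(X, Y, 1) = 2*x**3 + 2*x**2*y + 3*x**2 + x*y**2 - 2*x*y + 3*x - y**3 - y**2 + 2*y + 1.
Note: deg(f) ≤ deg(F) = 3; strict inequality happens when F is divisible by Z (lost terms).


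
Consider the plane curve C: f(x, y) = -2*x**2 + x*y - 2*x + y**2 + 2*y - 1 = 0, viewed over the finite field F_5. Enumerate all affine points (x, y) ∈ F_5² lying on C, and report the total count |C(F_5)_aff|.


Affine F_5-points: {(1, 0), (1, 2), (3, 0), (4, 2)}; count = 4.

For each of the 25 pairs (x, y) ∈ F_5², evaluate f(x, y) mod 5. Record the zeros.
  x = 0: [0↦4, 1↦2, 2↦2, 3↦4, 4↦3]  zeros at y ∈ ∅
  x = 1: [0↦0, 1↦4, 2↦0, 3↦3, 4↦3]  zeros at y ∈ {0, 2}
  x = 2: [0↦2, 1↦2, 2↦4, 3↦3, 4↦4]  zeros at y ∈ ∅
  x = 3: [0↦0, 1↦1, 2↦4, 3↦4, 4↦1]  zeros at y ∈ {0}
  x = 4: [0↦4, 1↦1, 2↦0, 3↦1, 4↦4]  zeros at y ∈ {2}
Collecting zeros: affine points = {(1, 0), (1, 2), (3, 0), (4, 2)}.
Total count |C(F_5)_aff| = 4.


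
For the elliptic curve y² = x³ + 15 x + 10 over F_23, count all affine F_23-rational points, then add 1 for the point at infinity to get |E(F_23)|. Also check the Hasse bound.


Affine points = {(1, 7), (1, 16), (2, 5), (2, 18), (3, 6), (3, 17), (5, 7), (5, 16), (9, 0), (12, 3), (12, 20), (17, 7), (17, 16), (19, 1), (19, 22), (21, 8), (21, 15)}; affine count = 17; |E(F_23)| = 18.

Discriminant check: Δ ∝ 4a³ + 27b² = 4·15³ + 27·10² = 4·3375 + 27·100 ≡ 8 (mod 23). Nonzero ⇒ E is nonsingular.
For each x ∈ F_23, compute rhs = x³ + 15·x + 10 mod 23, then count y ∈ F_23 with y² ≡ rhs.
  x = 0: rhs = 10, matching y values: none (0 points).
  x = 1: rhs = 3, matching y values: 7, 16 (2 points).
  x = 2: rhs = 2, matching y values: 5, 18 (2 points).
  x = 3: rhs = 13, matching y values: 6, 17 (2 points).
  x = 4: rhs = 19, matching y values: none (0 points).
  x = 5: rhs = 3, matching y values: 7, 16 (2 points).
  x = 6: rhs = 17, matching y values: none (0 points).
  x = 7: rhs = 21, matching y values: none (0 points).
  x = 8: rhs = 21, matching y values: none (0 points).
  x = 9: rhs = 0, matching y values: 0 (1 points).
  x = 10: rhs = 10, matching y values: none (0 points).
  x = 11: rhs = 11, matching y values: none (0 points).
  x = 12: rhs = 9, matching y values: 3, 20 (2 points).
  x = 13: rhs = 10, matching y values: none (0 points).
  x = 14: rhs = 20, matching y values: none (0 points).
  x = 15: rhs = 22, matching y values: none (0 points).
  x = 16: rhs = 22, matching y values: none (0 points).
  x = 17: rhs = 3, matching y values: 7, 16 (2 points).
  x = 18: rhs = 17, matching y values: none (0 points).
  x = 19: rhs = 1, matching y values: 1, 22 (2 points).
  x = 20: rhs = 7, matching y values: none (0 points).
  x = 21: rhs = 18, matching y values: 8, 15 (2 points).
  x = 22: rhs = 17, matching y values: none (0 points).
Total affine count: 17.
Full point count |E(F_23)| = 17 + 1 = 18.
Hasse bound: |18 − (23+1)| = |-6| = 6 ≤ 2√23 ≈ 9.5917 ✓.


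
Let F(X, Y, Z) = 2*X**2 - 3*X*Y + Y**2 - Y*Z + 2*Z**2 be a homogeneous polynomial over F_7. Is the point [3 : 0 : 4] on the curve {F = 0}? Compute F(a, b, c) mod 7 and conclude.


F(3,0,4) ≡ 1 (mod 7); P is NOT on the curve.

Evaluate F(3, 0, 4) term-by-term (mod 7).
  2*X**2 ↦ 2·9·1·1 = 18
  -3*X*Y ↦ -3·3·0·1 = 0
  Y**2 ↦ 1·1·0·1 = 0
  -Y*Z ↦ -1·1·0·4 = 0
  2*Z**2 ↦ 2·1·1·16 = 32
Sum: F(3, 0, 4) = (18) + (0) + (0) + (0) + (32) = 50.
Reducing mod 7: 50 ≡ 1 (mod 7).
Since F(a, b, c) ≡ 1 ≠ 0 (mod 7), P does NOT lie on the curve.


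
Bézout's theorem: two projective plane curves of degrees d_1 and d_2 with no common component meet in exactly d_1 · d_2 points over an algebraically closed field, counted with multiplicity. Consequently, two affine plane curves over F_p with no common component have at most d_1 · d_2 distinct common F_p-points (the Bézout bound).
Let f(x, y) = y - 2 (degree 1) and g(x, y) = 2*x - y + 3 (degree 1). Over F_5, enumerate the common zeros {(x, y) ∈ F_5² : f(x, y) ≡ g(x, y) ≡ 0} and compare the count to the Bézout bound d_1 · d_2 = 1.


Common zeros: {(2, 2)}; count = 1; Bézout bound = 1.

deg(f) = 1, deg(g) = 1, so Bézout bound = 1.
Scan x ∈ F_5. For each x, list the y ∈ F_5 with f(x, y) ≡ 0 and those with g(x, y) ≡ 0 (mod 5); the common zeros in that column are the intersection.
  x = 0: f ≡ 0 at y ∈ {2}; g ≡ 0 at y ∈ {3}; common: ∅.
  x = 1: f ≡ 0 at y ∈ {2}; g ≡ 0 at y ∈ {0}; common: ∅.
  x = 2: f ≡ 0 at y ∈ {2}; g ≡ 0 at y ∈ {2}; common: {2}.
  x = 3: f ≡ 0 at y ∈ {2}; g ≡ 0 at y ∈ {4}; common: ∅.
  x = 4: f ≡ 0 at y ∈ {2}; g ≡ 0 at y ∈ {1}; common: ∅.
Collecting: common zeros = {(2, 2)}, so the count is 1.
Comparison with the Bézout bound: 1 ≤ 1 = deg(f)·deg(g), as expected for curves with no common component (the bound is attained).


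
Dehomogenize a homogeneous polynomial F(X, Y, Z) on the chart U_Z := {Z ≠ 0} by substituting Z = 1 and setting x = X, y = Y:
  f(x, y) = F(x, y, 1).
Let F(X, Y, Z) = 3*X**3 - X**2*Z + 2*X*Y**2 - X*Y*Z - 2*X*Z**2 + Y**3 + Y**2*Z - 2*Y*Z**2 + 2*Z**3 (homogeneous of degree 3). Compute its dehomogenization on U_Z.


f(x, y) = 3*x**3 - x**2 + 2*x*y**2 - x*y - 2*x + y**3 + y**2 - 2*y + 2

On U_Z we set Z = 1. Each monomial c·X^i·Y^j·Z^k in F becomes c·x^i·y^j·1^k = c·x^i·y^j.
Substituting Z = 1: F(X, Y, 1) = 3*x**3 - x**2 + 2*x*y**2 - x*y - 2*x + y**3 + y**2 - 2*y + 2.
Note: deg(f) ≤ deg(F) = 3; strict inequality happens when F is divisible by Z (lost terms).


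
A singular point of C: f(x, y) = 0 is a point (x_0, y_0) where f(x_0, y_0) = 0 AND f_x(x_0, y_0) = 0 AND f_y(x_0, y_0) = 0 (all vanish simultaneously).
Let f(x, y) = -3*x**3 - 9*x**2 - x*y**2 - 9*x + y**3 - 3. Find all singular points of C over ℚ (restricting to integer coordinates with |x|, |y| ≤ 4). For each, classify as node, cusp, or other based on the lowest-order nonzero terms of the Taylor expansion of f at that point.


Singular points: {(-1, 0)}; classification: cusp.

Compute partial derivatives:
  f_x = -9*x**2 - 18*x - y**2 - 9.
  f_y = -2*x*y + 3*y**2.
Scan x_0 ∈ {−4, ..., 4}. For each x_0, f_y(x_0, y) is a polynomial in y; find its integer roots y ∈ {−4, ..., 4}, then test f_x and f at those candidates.
  x = -4: f_y(-4, y) = 3*y**2 + 8*y; vanishes at y ∈ {0}. (-4, 0): f_x = -81 ≠ 0.
  x = -3: f_y(-3, y) = 3*y**2 + 6*y; vanishes at y ∈ {-2, 0}. (-3, -2): f_x = -40 ≠ 0; (-3, 0): f_x = -36 ≠ 0.
  x = -2: f_y(-2, y) = 3*y**2 + 4*y; vanishes at y ∈ {0}. (-2, 0): f_x = -9 ≠ 0.
  x = -1: f_y(-1, y) = 3*y**2 + 2*y; vanishes at y ∈ {0}. (-1, 0): f_x = 0, f = 0 — SINGULAR.
  x = 0: f_y(0, y) = 3*y**2; vanishes at y ∈ {0}. (0, 0): f_x = -9 ≠ 0.
  x = 1: f_y(1, y) = 3*y**2 - 2*y; vanishes at y ∈ {0}. (1, 0): f_x = -36 ≠ 0.
  x = 2: f_y(2, y) = 3*y**2 - 4*y; vanishes at y ∈ {0}. (2, 0): f_x = -81 ≠ 0.
  x = 3: f_y(3, y) = 3*y**2 - 6*y; vanishes at y ∈ {0, 2}. (3, 0): f_x = -144 ≠ 0; (3, 2): f_x = -148 ≠ 0.
  x = 4: f_y(4, y) = 3*y**2 - 8*y; vanishes at y ∈ {0}. (4, 0): f_x = -225 ≠ 0.
Only singular point on the grid: (-1, 0).
Classify: substitute x = -1 + u, y = 0 + v and expand: f = -3*u**3 - u*v**2 + v**3 + v**2.
No constant or linear terms (consistent with a singular point). Quadratic part: v**2. Cubic part: -3*u**3 - u*v**2 + v**3.
The quadratic part v**2 is a perfect square, so there is a single (double) tangent line v = 0, i.e. y = 0. Restricting the cubic part to that line (v = 0) leaves -3*u**3 ≠ 0, so f is not divisible by v and the branch is v² ≈ 3*u**3 to lowest order — this is a cusp.
Classification: cusp.


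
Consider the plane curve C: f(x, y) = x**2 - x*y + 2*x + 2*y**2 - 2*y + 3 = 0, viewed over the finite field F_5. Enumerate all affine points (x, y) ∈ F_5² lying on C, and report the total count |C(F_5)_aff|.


Affine F_5-points: {(0, 3), (1, 1), (1, 3), (3, 1), (3, 4), (4, 4)}; count = 6.

For each of the 25 pairs (x, y) ∈ F_5², evaluate f(x, y) mod 5. Record the zeros.
  x = 0: [0↦3, 1↦3, 2↦2, 3↦0, 4↦2]  zeros at y ∈ {3}
  x = 1: [0↦1, 1↦0, 2↦3, 3↦0, 4↦1]  zeros at y ∈ {1, 3}
  x = 2: [0↦1, 1↦4, 2↦1, 3↦2, 4↦2]  zeros at y ∈ ∅
  x = 3: [0↦3, 1↦0, 2↦1, 3↦1, 4↦0]  zeros at y ∈ {1, 4}
  x = 4: [0↦2, 1↦3, 2↦3, 3↦2, 4↦0]  zeros at y ∈ {4}
Collecting zeros: affine points = {(0, 3), (1, 1), (1, 3), (3, 1), (3, 4), (4, 4)}.
Total count |C(F_5)_aff| = 6.


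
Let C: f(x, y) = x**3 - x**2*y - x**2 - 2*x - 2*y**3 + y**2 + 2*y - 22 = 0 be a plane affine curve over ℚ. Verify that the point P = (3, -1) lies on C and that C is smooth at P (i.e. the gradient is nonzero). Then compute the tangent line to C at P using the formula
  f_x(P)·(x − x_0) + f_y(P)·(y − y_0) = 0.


Tangent line at P: 25*x - 15*y - 90 = 0.

Step 1: f(3, -1) = 0, so P lies on C.
Step 2: partial derivatives
  f_x(x, y) = 3*x**2 - 2*x*y - 2*x - 2, f_y(x, y) = -x**2 - 6*y**2 + 2*y + 2.
  f_x(P) = 25, f_y(P) = -15 (gradient nonzero, so P is smooth).
Step 3: tangent line at P: 25·(x − 3) + -15·(y − -1) = 0.
Expanding: 25*x - 15*y - 90 = 0.


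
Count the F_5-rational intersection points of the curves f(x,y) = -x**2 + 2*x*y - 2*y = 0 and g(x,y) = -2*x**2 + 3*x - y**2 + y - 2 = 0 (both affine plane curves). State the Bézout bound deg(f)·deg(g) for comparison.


Common zeros: ∅; count = 0; Bézout bound = 4.

deg(f) = 2, deg(g) = 2, so Bézout bound = 4.
Scan x ∈ F_5. For each x, list the y ∈ F_5 with f(x, y) ≡ 0 and those with g(x, y) ≡ 0 (mod 5); the common zeros in that column are the intersection.
  x = 0: f ≡ 0 at y ∈ {0}; g ≡ 0 at y ∈ ∅; common: ∅.
  x = 1: f ≡ 0 at y ∈ ∅; g ≡ 0 at y ∈ ∅; common: ∅.
  x = 2: f ≡ 0 at y ∈ {2}; g ≡ 0 at y ∈ {3}; common: ∅.
  x = 3: f ≡ 0 at y ∈ {1}; g ≡ 0 at y ∈ ∅; common: ∅.
  x = 4: f ≡ 0 at y ∈ {1}; g ≡ 0 at y ∈ ∅; common: ∅.
Collecting: common zeros = ∅, so the count is 0.
Comparison with the Bézout bound: 0 ≤ 4 = deg(f)·deg(g), as expected for curves with no common component (the affine F_5-count falls short of the bound because intersections may lie at infinity, over extension fields, or carry multiplicity).


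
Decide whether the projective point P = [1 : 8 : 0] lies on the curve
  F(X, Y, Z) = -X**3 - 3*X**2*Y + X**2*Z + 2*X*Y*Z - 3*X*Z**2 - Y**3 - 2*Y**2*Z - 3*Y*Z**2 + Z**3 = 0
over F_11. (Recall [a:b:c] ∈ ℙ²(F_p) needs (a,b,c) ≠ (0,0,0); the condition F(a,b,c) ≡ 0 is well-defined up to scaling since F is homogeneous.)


F(1,8,0) ≡ 2 (mod 11); P is NOT on the curve.

Evaluate F(1, 8, 0) term-by-term (mod 11).
  -X**3 ↦ -1·1·1·1 = -1
  -3*X**2*Y ↦ -3·1·8·1 = -24
  X**2*Z ↦ 1·1·1·0 = 0
  2*X*Y*Z ↦ 2·1·8·0 = 0
  -3*X*Z**2 ↦ -3·1·1·0 = 0
  -Y**3 ↦ -1·1·512·1 = -512
  -2*Y**2*Z ↦ -2·1·64·0 = 0
  -3*Y*Z**2 ↦ -3·1·8·0 = 0
  Z**3 ↦ 1·1·1·0 = 0
Sum: F(1, 8, 0) = (-1) + (-24) + (0) + (0) + (0) + (-512) + (0) + (0) + (0) = -537.
Reducing mod 11: -537 ≡ 2 (mod 11).
Since F(a, b, c) ≡ 2 ≠ 0 (mod 11), P does NOT lie on the curve.


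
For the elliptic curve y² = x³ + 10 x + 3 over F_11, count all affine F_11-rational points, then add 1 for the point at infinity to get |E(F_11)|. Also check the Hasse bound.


Affine points = {(0, 5), (0, 6), (1, 5), (1, 6), (2, 3), (2, 8), (3, 4), (3, 7), (6, 2), (6, 9), (7, 3), (7, 8), (8, 1), (8, 10), (10, 5), (10, 6)}; affine count = 16; |E(F_11)| = 17.

Discriminant check: Δ ∝ 4a³ + 27b² = 4·10³ + 27·3² = 4·1000 + 27·9 ≡ 8 (mod 11). Nonzero ⇒ E is nonsingular.
For each x ∈ F_11, compute rhs = x³ + 10·x + 3 mod 11, then count y ∈ F_11 with y² ≡ rhs.
  x = 0: rhs = 3, matching y values: 5, 6 (2 points).
  x = 1: rhs = 3, matching y values: 5, 6 (2 points).
  x = 2: rhs = 9, matching y values: 3, 8 (2 points).
  x = 3: rhs = 5, matching y values: 4, 7 (2 points).
  x = 4: rhs = 8, matching y values: none (0 points).
  x = 5: rhs = 2, matching y values: none (0 points).
  x = 6: rhs = 4, matching y values: 2, 9 (2 points).
  x = 7: rhs = 9, matching y values: 3, 8 (2 points).
  x = 8: rhs = 1, matching y values: 1, 10 (2 points).
  x = 9: rhs = 8, matching y values: none (0 points).
  x = 10: rhs = 3, matching y values: 5, 6 (2 points).
Total affine count: 16.
Full point count |E(F_11)| = 16 + 1 = 17.
Hasse bound: |17 − (11+1)| = |5| = 5 ≤ 2√11 ≈ 6.6332 ✓.


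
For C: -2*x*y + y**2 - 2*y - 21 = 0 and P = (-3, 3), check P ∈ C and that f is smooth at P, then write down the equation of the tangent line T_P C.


Tangent line at P: -6*x + 10*y - 48 = 0.

Step 1: f(-3, 3) = 0, so P lies on C.
Step 2: partial derivatives
  f_x(x, y) = -2*y, f_y(x, y) = -2*x + 2*y - 2.
  f_x(P) = -6, f_y(P) = 10 (gradient nonzero, so P is smooth).
Step 3: tangent line at P: -6·(x − -3) + 10·(y − 3) = 0.
Expanding: -6*x + 10*y - 48 = 0.


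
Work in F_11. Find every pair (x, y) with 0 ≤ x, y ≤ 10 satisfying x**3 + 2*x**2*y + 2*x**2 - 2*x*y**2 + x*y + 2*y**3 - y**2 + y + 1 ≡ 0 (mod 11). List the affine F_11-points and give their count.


Affine F_11-points: {(0, 5), (1, 6), (3, 5), (5, 0), (5, 4), (5, 7), (6, 7), (7, 5), (7, 9), (7, 10), (8, 4), (9, 6), (10, 4)}; count = 13.

For each of the 121 pairs (x, y) ∈ F_11², evaluate f(x, y) mod 11. Record the zeros.
  x = 0: [0↦1, 1↦3, 2↦4, 3↦5, 4↦7, 5↦0, 6↦7, 7↦7, 8↦1, 9↦1, 10↦8]  zeros at y ∈ {5}
  x = 1: [0↦4, 1↦7, 2↦5, 3↦10, 4↦1, 5↦1, 6↦0, 7↦10, 8↦10, 9↦1, 10↦6]  zeros at y ∈ {6}
  x = 2: [0↦6, 1↦3, 2↦2, 3↦4, 4↦10, 5↦10, 6↦5, 7↦7, 8↦6, 9↦3, 10↦10]  zeros at y ∈ ∅
  x = 3: [0↦2, 1↦8, 2↦1, 3↦4, 4↦7, 5↦0, 6↦6, 7↦4, 8↦6, 9↦2, 10↦4]  zeros at y ∈ {5}
  x = 4: [0↦9, 1↦6, 2↦8, 3↦5, 4↦9, 5↦10, 6↦9, 7↦7, 8↦5, 9↦4, 10↦5]  zeros at y ∈ ∅
  x = 5: [0↦0, 1↦3, 2↦7, 3↦2, 4↦0, 5↦2, 6↦9, 7↦0, 8↦9, 9↦4, 10↦8]  zeros at y ∈ {0, 4, 7}
  x = 6: [0↦3, 1↦5, 2↦4, 3↦1, 4↦8, 5↦4, 6↦1, 7↦0, 8↦2, 9↦8, 10↦8]  zeros at y ∈ {7}
  x = 7: [0↦2, 1↦7, 2↦5, 3↦8, 4↦6, 5↦0, 6↦2, 7↦2, 8↦1, 9↦0, 10↦0]  zeros at y ∈ {5, 9, 10}
  x = 8: [0↦3, 1↦4, 2↦5, 3↦7, 4↦0, 5↦7, 6↦7, 7↦1, 8↦1, 9↦8, 10↦1]  zeros at y ∈ {4}
  x = 9: [0↦1, 1↦2, 2↦10, 3↦4, 4↦7, 5↦9, 6↦0, 7↦3, 8↦8, 9↦5, 10↦6]  zeros at y ∈ {6}
  x = 10: [0↦2, 1↦7, 2↦4, 3↦5, 4↦0, 5↦1, 6↦9, 7↦3, 8↦6, 9↦8, 10↦10]  zeros at y ∈ {4}
Collecting zeros: affine points = {(0, 5), (1, 6), (3, 5), (5, 0), (5, 4), (5, 7), (6, 7), (7, 5), (7, 9), (7, 10), (8, 4), (9, 6), (10, 4)}.
Total count |C(F_11)_aff| = 13.


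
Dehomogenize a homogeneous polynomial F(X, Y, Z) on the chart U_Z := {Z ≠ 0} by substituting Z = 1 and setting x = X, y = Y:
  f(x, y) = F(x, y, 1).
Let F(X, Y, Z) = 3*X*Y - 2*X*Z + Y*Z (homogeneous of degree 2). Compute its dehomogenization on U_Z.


f(x, y) = 3*x*y - 2*x + y

On U_Z we set Z = 1. Each monomial c·X^i·Y^j·Z^k in F becomes c·x^i·y^j·1^k = c·x^i·y^j.
Substituting Z = 1: F(X, Y, 1) = 3*x*y - 2*x + y.
Note: deg(f) ≤ deg(F) = 2; strict inequality happens when F is divisible by Z (lost terms).


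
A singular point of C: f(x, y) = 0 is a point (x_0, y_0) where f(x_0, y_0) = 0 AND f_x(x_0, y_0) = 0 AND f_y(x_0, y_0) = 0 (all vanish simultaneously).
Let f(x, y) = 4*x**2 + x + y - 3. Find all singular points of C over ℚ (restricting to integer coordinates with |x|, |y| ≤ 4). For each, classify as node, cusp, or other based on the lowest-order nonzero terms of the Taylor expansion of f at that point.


No singular points in the scanned grid; C is smooth there.

Compute partial derivatives:
  f_x = 8*x + 1.
  f_y = 1.
f_y = 1 is a nonzero constant, so f_y never vanishes: no point (x, y) can satisfy f = f_x = f_y = 0. In particular no (x, y) ∈ {−4, ..., 4}² is singular; the curve is smooth.


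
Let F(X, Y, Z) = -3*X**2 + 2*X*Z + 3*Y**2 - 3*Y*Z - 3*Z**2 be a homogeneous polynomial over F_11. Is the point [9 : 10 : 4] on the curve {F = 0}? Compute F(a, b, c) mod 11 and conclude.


F(9,10,4) ≡ 5 (mod 11); P is NOT on the curve.

Evaluate F(9, 10, 4) term-by-term (mod 11).
  -3*X**2 ↦ -3·81·1·1 = -243
  2*X*Z ↦ 2·9·1·4 = 72
  3*Y**2 ↦ 3·1·100·1 = 300
  -3*Y*Z ↦ -3·1·10·4 = -120
  -3*Z**2 ↦ -3·1·1·16 = -48
Sum: F(9, 10, 4) = (-243) + (72) + (300) + (-120) + (-48) = -39.
Reducing mod 11: -39 ≡ 5 (mod 11).
Since F(a, b, c) ≡ 5 ≠ 0 (mod 11), P does NOT lie on the curve.


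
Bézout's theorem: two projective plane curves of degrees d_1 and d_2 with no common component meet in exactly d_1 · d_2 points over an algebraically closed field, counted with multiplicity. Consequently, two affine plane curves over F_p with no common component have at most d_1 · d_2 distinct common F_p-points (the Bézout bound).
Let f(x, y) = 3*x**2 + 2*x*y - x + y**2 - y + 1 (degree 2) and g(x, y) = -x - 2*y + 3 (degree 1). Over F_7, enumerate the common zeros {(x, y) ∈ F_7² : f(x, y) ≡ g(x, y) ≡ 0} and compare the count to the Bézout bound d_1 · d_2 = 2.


Common zeros: {(0, 5), (5, 6)}; count = 2; Bézout bound = 2.

deg(f) = 2, deg(g) = 1, so Bézout bound = 2.
Scan x ∈ F_7. For each x, list the y ∈ F_7 with f(x, y) ≡ 0 and those with g(x, y) ≡ 0 (mod 7); the common zeros in that column are the intersection.
  x = 0: f ≡ 0 at y ∈ {3, 5}; g ≡ 0 at y ∈ {5}; common: {5}.
  x = 1: f ≡ 0 at y ∈ ∅; g ≡ 0 at y ∈ {1}; common: ∅.
  x = 2: f ≡ 0 at y ∈ {2}; g ≡ 0 at y ∈ {4}; common: ∅.
  x = 3: f ≡ 0 at y ∈ {3, 6}; g ≡ 0 at y ∈ {0}; common: ∅.
  x = 4: f ≡ 0 at y ∈ {2, 5}; g ≡ 0 at y ∈ {3}; common: ∅.
  x = 5: f ≡ 0 at y ∈ {6}; g ≡ 0 at y ∈ {6}; common: {6}.
  x = 6: f ≡ 0 at y ∈ ∅; g ≡ 0 at y ∈ {2}; common: ∅.
Collecting: common zeros = {(0, 5), (5, 6)}, so the count is 2.
Comparison with the Bézout bound: 2 ≤ 2 = deg(f)·deg(g), as expected for curves with no common component (the bound is attained).


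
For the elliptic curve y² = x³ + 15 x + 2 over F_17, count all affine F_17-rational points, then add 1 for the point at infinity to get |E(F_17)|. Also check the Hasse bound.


Affine points = {(0, 6), (0, 11), (1, 1), (1, 16), (5, 7), (5, 10), (6, 6), (6, 11), (7, 5), (7, 12), (9, 4), (9, 13), (10, 8), (10, 9), (11, 6), (11, 11), (14, 7), (14, 10), (15, 7), (15, 10)}; affine count = 20; |E(F_17)| = 21.

Discriminant check: Δ ∝ 4a³ + 27b² = 4·15³ + 27·2² = 4·3375 + 27·4 ≡ 8 (mod 17). Nonzero ⇒ E is nonsingular.
For each x ∈ F_17, compute rhs = x³ + 15·x + 2 mod 17, then count y ∈ F_17 with y² ≡ rhs.
  x = 0: rhs = 2, matching y values: 6, 11 (2 points).
  x = 1: rhs = 1, matching y values: 1, 16 (2 points).
  x = 2: rhs = 6, matching y values: none (0 points).
  x = 3: rhs = 6, matching y values: none (0 points).
  x = 4: rhs = 7, matching y values: none (0 points).
  x = 5: rhs = 15, matching y values: 7, 10 (2 points).
  x = 6: rhs = 2, matching y values: 6, 11 (2 points).
  x = 7: rhs = 8, matching y values: 5, 12 (2 points).
  x = 8: rhs = 5, matching y values: none (0 points).
  x = 9: rhs = 16, matching y values: 4, 13 (2 points).
  x = 10: rhs = 13, matching y values: 8, 9 (2 points).
  x = 11: rhs = 2, matching y values: 6, 11 (2 points).
  x = 12: rhs = 6, matching y values: none (0 points).
  x = 13: rhs = 14, matching y values: none (0 points).
  x = 14: rhs = 15, matching y values: 7, 10 (2 points).
  x = 15: rhs = 15, matching y values: 7, 10 (2 points).
  x = 16: rhs = 3, matching y values: none (0 points).
Total affine count: 20.
Full point count |E(F_17)| = 20 + 1 = 21.
Hasse bound: |21 − (17+1)| = |3| = 3 ≤ 2√17 ≈ 8.2462 ✓.


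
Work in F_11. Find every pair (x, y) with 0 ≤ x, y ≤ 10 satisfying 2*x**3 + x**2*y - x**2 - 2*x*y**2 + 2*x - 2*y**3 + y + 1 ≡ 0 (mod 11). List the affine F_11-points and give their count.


Affine F_11-points: {(0, 1), (1, 5), (2, 5), (3, 4), (3, 7), (3, 8), (4, 0), (6, 5), (9, 10), (10, 6)}; count = 10.

For each of the 121 pairs (x, y) ∈ F_11², evaluate f(x, y) mod 11. Record the zeros.
  x = 0: [0↦1, 1↦0, 2↦9, 3↦5, 4↦9, 5↦9, 6↦4, 7↦4, 8↦8, 9↦4, 10↦2]  zeros at y ∈ {1}
  x = 1: [0↦4, 1↦2, 2↦6, 3↦4, 4↦6, 5↦0, 6↦7, 7↦4, 8↦1, 9↦8, 10↦2]  zeros at y ∈ {5}
  x = 2: [0↦6, 1↦5, 2↦6, 3↦8, 4↦10, 5↦0, 6↦10, 7↦6, 8↦9, 9↦7, 10↦10]  zeros at y ∈ {5}
  x = 3: [0↦8, 1↦10, 2↦10, 3↦7, 4↦0, 5↦10, 6↦3, 7↦0, 8↦0, 9↦2, 10↦5]  zeros at y ∈ {4, 7, 8}
  x = 4: [0↦0, 1↦7, 2↦8, 3↦2, 4↦10, 5↦9, 6↦9, 7↦9, 8↦8, 9↦5, 10↦10]  zeros at y ∈ {0}
  x = 5: [0↦5, 1↦8, 2↦1, 3↦5, 4↦8, 5↦9, 6↦7, 7↦1, 8↦1, 9↦6, 10↦4]  zeros at y ∈ ∅
  x = 6: [0↦2, 1↦3, 2↦1, 3↦6, 4↦6, 5↦0, 6↦9, 7↦10, 8↦2, 9↦6, 10↦10]  zeros at y ∈ {5}
  x = 7: [0↦3, 1↦4, 2↦9, 3↦6, 4↦5, 5↦5, 6↦5, 7↦4, 8↦1, 9↦6, 10↦7]  zeros at y ∈ ∅
  x = 8: [0↦9, 1↦1, 2↦4, 3↦6, 4↦6, 5↦3, 6↦7, 7↦6, 8↦10, 9↦7, 10↦7]  zeros at y ∈ ∅
  x = 9: [0↦10, 1↦6, 2↦9, 3↦7, 4↦10, 5↦6, 6↦5, 7↦6, 8↦8, 9↦10, 10↦0]  zeros at y ∈ {10}
  x = 10: [0↦7, 1↦9, 2↦3, 3↦10, 4↦7, 5↦4, 6↦0, 7↦5, 8↦7, 9↦5, 10↦9]  zeros at y ∈ {6}
Collecting zeros: affine points = {(0, 1), (1, 5), (2, 5), (3, 4), (3, 7), (3, 8), (4, 0), (6, 5), (9, 10), (10, 6)}.
Total count |C(F_11)_aff| = 10.


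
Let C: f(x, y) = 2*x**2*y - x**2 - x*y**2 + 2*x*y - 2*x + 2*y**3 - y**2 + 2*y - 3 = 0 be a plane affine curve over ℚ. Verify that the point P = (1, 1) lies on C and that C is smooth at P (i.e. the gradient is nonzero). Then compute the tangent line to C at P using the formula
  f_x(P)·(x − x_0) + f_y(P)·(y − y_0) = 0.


Tangent line at P: x + 8*y - 9 = 0.

Step 1: f(1, 1) = 0, so P lies on C.
Step 2: partial derivatives
  f_x(x, y) = 4*x*y - 2*x - y**2 + 2*y - 2, f_y(x, y) = 2*x**2 - 2*x*y + 2*x + 6*y**2 - 2*y + 2.
  f_x(P) = 1, f_y(P) = 8 (gradient nonzero, so P is smooth).
Step 3: tangent line at P: 1·(x − 1) + 8·(y − 1) = 0.
Expanding: x + 8*y - 9 = 0.


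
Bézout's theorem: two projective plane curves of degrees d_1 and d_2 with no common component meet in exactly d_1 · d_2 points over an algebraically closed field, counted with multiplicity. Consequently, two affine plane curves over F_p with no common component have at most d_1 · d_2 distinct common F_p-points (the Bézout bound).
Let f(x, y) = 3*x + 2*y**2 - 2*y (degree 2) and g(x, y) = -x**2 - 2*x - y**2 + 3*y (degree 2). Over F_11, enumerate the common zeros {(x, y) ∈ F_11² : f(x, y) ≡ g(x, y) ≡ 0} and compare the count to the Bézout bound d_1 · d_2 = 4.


Common zeros: {(0, 0), (3, 8)}; count = 2; Bézout bound = 4.

deg(f) = 2, deg(g) = 2, so Bézout bound = 4.
Scan x ∈ F_11. For each x, list the y ∈ F_11 with f(x, y) ≡ 0 and those with g(x, y) ≡ 0 (mod 11); the common zeros in that column are the intersection.
  x = 0: f ≡ 0 at y ∈ {0, 1}; g ≡ 0 at y ∈ {0, 3}; common: {0}.
  x = 1: f ≡ 0 at y ∈ ∅; g ≡ 0 at y ∈ ∅; common: ∅.
  x = 2: f ≡ 0 at y ∈ {6}; g ≡ 0 at y ∈ ∅; common: ∅.
  x = 3: f ≡ 0 at y ∈ {4, 8}; g ≡ 0 at y ∈ {6, 8}; common: {8}.
  x = 4: f ≡ 0 at y ∈ ∅; g ≡ 0 at y ∈ {1, 2}; common: ∅.
  x = 5: f ≡ 0 at y ∈ {5, 7}; g ≡ 0 at y ∈ {1, 2}; common: ∅.
  x = 6: f ≡ 0 at y ∈ {2, 10}; g ≡ 0 at y ∈ {6, 8}; common: ∅.
  x = 7: f ≡ 0 at y ∈ {3, 9}; g ≡ 0 at y ∈ ∅; common: ∅.
  x = 8: f ≡ 0 at y ∈ ∅; g ≡ 0 at y ∈ ∅; common: ∅.
  x = 9: f ≡ 0 at y ∈ ∅; g ≡ 0 at y ∈ {0, 3}; common: ∅.
  x = 10: f ≡ 0 at y ∈ ∅; g ≡ 0 at y ∈ ∅; common: ∅.
Collecting: common zeros = {(0, 0), (3, 8)}, so the count is 2.
Comparison with the Bézout bound: 2 ≤ 4 = deg(f)·deg(g), as expected for curves with no common component (the affine F_11-count falls short of the bound because intersections may lie at infinity, over extension fields, or carry multiplicity).


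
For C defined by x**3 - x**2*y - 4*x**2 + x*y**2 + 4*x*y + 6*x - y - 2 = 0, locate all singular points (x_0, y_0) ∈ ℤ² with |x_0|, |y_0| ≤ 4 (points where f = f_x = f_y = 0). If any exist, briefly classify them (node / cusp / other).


Singular points: {(1, -1)}; classification: cusp.

Compute partial derivatives:
  f_x = 3*x**2 - 2*x*y - 8*x + y**2 + 4*y + 6.
  f_y = -x**2 + 2*x*y + 4*x - 1.
Scan x_0 ∈ {−4, ..., 4}. For each x_0, f_y(x_0, y) is a polynomial in y; find its integer roots y ∈ {−4, ..., 4}, then test f_x and f at those candidates.
  x = -4: f_y(-4, y) = -8*y - 33; no integer root y with |y| ≤ 4.
  x = -3: f_y(-3, y) = -6*y - 22; no integer root y with |y| ≤ 4.
  x = -2: f_y(-2, y) = -4*y - 13; no integer root y with |y| ≤ 4.
  x = -1: f_y(-1, y) = -2*y - 6; vanishes at y ∈ {-3}. (-1, -3): f_x = 8 ≠ 0.
  x = 0: f_y(0, y) = -1; no integer root y with |y| ≤ 4.
  x = 1: f_y(1, y) = 2*y + 2; vanishes at y ∈ {-1}. (1, -1): f_x = 0, f = 0 — SINGULAR.
  x = 2: f_y(2, y) = 4*y + 3; no integer root y with |y| ≤ 4.
  x = 3: f_y(3, y) = 6*y + 2; no integer root y with |y| ≤ 4.
  x = 4: f_y(4, y) = 8*y - 1; no integer root y with |y| ≤ 4.
Only singular point on the grid: (1, -1).
Classify: substitute x = 1 + u, y = -1 + v and expand: f = u**3 - u**2*v + u*v**2 + v**2.
No constant or linear terms (consistent with a singular point). Quadratic part: v**2. Cubic part: u**3 - u**2*v + u*v**2.
The quadratic part v**2 is a perfect square, so there is a single (double) tangent line v = 0, i.e. y = -1. Restricting the cubic part to that line (v = 0) leaves u**3 ≠ 0, so f is not divisible by v and the branch is v² ≈ -u**3 to lowest order — this is a cusp.
Classification: cusp.


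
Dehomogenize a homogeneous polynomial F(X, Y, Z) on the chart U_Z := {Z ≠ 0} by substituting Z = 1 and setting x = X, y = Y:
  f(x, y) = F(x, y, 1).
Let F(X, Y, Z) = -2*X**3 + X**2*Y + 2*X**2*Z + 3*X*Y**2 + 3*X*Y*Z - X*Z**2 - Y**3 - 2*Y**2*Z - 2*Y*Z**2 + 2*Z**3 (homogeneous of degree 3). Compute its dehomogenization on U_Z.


f(x, y) = -2*x**3 + x**2*y + 2*x**2 + 3*x*y**2 + 3*x*y - x - y**3 - 2*y**2 - 2*y + 2

On U_Z we set Z = 1. Each monomial c·X^i·Y^j·Z^k in F becomes c·x^i·y^j·1^k = c·x^i·y^j.
Substituting Z = 1: F(X, Y, 1) = -2*x**3 + x**2*y + 2*x**2 + 3*x*y**2 + 3*x*y - x - y**3 - 2*y**2 - 2*y + 2.
Note: deg(f) ≤ deg(F) = 3; strict inequality happens when F is divisible by Z (lost terms).


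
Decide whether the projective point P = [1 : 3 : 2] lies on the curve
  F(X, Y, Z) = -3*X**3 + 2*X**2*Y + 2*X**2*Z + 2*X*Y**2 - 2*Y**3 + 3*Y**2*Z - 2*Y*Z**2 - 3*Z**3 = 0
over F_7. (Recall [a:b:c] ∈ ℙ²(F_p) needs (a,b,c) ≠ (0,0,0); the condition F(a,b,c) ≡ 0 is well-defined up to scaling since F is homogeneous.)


F(1,3,2) ≡ 5 (mod 7); P is NOT on the curve.

Evaluate F(1, 3, 2) term-by-term (mod 7).
  -3*X**3 ↦ -3·1·1·1 = -3
  2*X**2*Y ↦ 2·1·3·1 = 6
  2*X**2*Z ↦ 2·1·1·2 = 4
  2*X*Y**2 ↦ 2·1·9·1 = 18
  -2*Y**3 ↦ -2·1·27·1 = -54
  3*Y**2*Z ↦ 3·1·9·2 = 54
  -2*Y*Z**2 ↦ -2·1·3·4 = -24
  -3*Z**3 ↦ -3·1·1·8 = -24
Sum: F(1, 3, 2) = (-3) + (6) + (4) + (18) + (-54) + (54) + (-24) + (-24) = -23.
Reducing mod 7: -23 ≡ 5 (mod 7).
Since F(a, b, c) ≡ 5 ≠ 0 (mod 7), P does NOT lie on the curve.


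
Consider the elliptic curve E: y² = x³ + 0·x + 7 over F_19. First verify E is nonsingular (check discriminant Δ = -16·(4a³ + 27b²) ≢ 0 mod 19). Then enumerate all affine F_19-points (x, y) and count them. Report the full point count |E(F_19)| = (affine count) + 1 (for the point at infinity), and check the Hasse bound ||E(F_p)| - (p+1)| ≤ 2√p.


Affine points = {(0, 8), (0, 11), (8, 5), (8, 14), (10, 0), (12, 5), (12, 14), (13, 0), (15, 0), (18, 5), (18, 14)}; affine count = 11; |E(F_19)| = 12.

Discriminant check: Δ ∝ 4a³ + 27b² = 4·0³ + 27·7² = 4·0 + 27·49 ≡ 12 (mod 19). Nonzero ⇒ E is nonsingular.
For each x ∈ F_19, compute rhs = x³ + 0·x + 7 mod 19, then count y ∈ F_19 with y² ≡ rhs.
  x = 0: rhs = 7, matching y values: 8, 11 (2 points).
  x = 1: rhs = 8, matching y values: none (0 points).
  x = 2: rhs = 15, matching y values: none (0 points).
  x = 3: rhs = 15, matching y values: none (0 points).
  x = 4: rhs = 14, matching y values: none (0 points).
  x = 5: rhs = 18, matching y values: none (0 points).
  x = 6: rhs = 14, matching y values: none (0 points).
  x = 7: rhs = 8, matching y values: none (0 points).
  x = 8: rhs = 6, matching y values: 5, 14 (2 points).
  x = 9: rhs = 14, matching y values: none (0 points).
  x = 10: rhs = 0, matching y values: 0 (1 points).
  x = 11: rhs = 8, matching y values: none (0 points).
  x = 12: rhs = 6, matching y values: 5, 14 (2 points).
  x = 13: rhs = 0, matching y values: 0 (1 points).
  x = 14: rhs = 15, matching y values: none (0 points).
  x = 15: rhs = 0, matching y values: 0 (1 points).
  x = 16: rhs = 18, matching y values: none (0 points).
  x = 17: rhs = 18, matching y values: none (0 points).
  x = 18: rhs = 6, matching y values: 5, 14 (2 points).
Total affine count: 11.
Full point count |E(F_19)| = 11 + 1 = 12.
Hasse bound: |12 − (19+1)| = |-8| = 8 ≤ 2√19 ≈ 8.7178 ✓.
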